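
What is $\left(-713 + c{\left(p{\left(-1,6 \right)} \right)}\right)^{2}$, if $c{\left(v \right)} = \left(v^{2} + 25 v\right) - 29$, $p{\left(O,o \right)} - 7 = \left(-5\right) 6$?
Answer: $620944$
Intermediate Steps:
$p{\left(O,o \right)} = -23$ ($p{\left(O,o \right)} = 7 - 30 = -23$)
$c{\left(v \right)} = -29 + v^{2} + 25 v$
$\left(-713 + c{\left(p{\left(-1,6 \right)} \right)}\right)^{2} = \left(-713 + \left(-29 + \left(-23\right)^{2} + 25 \left(-23\right)\right)\right)^{2} = \left(-713 - 75\right)^{2} = \left(-788\right)^{2} = 620944$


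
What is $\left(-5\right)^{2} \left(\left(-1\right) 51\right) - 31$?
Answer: $-1306$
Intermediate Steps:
$\left(-5\right)^{2} \left(\left(-1\right) 51\right) - 31 = 25 \left(-51\right) - 31 = -1275 - 31 = -1306$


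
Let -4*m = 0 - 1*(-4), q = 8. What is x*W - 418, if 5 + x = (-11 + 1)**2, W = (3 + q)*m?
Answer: -1463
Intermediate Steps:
m = -1 (m = -(0 - 1*(-4))/4 = -(0 + 4)/4 = -1/4*4 = -1)
W = -11 (W = (3 + 8)*(-1) = 11*(-1) = -11)
x = 95 (x = -5 + (-11 + 1)**2 = -5 + (-10)**2 = -5 + 100 = 95)
x*W - 418 = 95*(-11) - 418 = -1045 - 418 = -1463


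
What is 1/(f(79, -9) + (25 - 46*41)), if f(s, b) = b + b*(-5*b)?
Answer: -1/2275 ≈ -0.00043956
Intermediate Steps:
f(s, b) = b - 5*b²
1/(f(79, -9) + (25 - 46*41)) = 1/(-9*(1 - 5*(-9)) + (25 - 46*41)) = 1/(-9*(1 + 45) + (25 - 1886)) = 1/(-9*46 - 1861) = 1/(-414 - 1861) = 1/(-2275) = -1/2275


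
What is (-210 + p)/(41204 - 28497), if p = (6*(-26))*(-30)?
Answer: 4470/12707 ≈ 0.35177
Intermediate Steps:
p = 4680 (p = -156*(-30) = 4680)
(-210 + p)/(41204 - 28497) = (-210 + 4680)/(41204 - 28497) = 4470/12707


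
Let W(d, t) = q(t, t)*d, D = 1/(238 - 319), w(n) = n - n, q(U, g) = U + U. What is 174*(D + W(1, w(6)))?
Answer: -58/27 ≈ -2.1481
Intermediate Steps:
q(U, g) = 2*U
w(n) = 0
D = -1/81 (D = 1/(-81) = -1/81 ≈ -0.012346)
W(d, t) = 2*d*t (W(d, t) = (2*t)*d = 2*d*t)
174*(D + W(1, w(6))) = 174*(-1/81 + 2*1*0) = 174*(-1/81 + 0) = 174*(-1/81) = -58/27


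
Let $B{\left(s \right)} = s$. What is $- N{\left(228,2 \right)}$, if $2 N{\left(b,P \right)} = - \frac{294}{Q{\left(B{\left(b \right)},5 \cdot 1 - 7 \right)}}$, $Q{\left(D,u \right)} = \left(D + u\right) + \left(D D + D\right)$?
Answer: $\frac{147}{52438} \approx 0.0028033$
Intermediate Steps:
$Q{\left(D,u \right)} = u + D^{2} + 2 D$ ($Q{\left(D,u \right)} = \left(D + u\right) + \left(D^{2} + D\right) = \left(D + u\right) + \left(D + D^{2}\right) = u + D^{2} + 2 D$)
$N{\left(b,P \right)} = - \frac{147}{-2 + b^{2} + 2 b}$ ($N{\left(b,P \right)} = \frac{\left(-294\right) \frac{1}{\left(5 \cdot 1 - 7\right) + b^{2} + 2 b}}{2} = \frac{\left(-294\right) \frac{1}{\left(5 - 7\right) + b^{2} + 2 b}}{2} = \frac{\left(-294\right) \frac{1}{-2 + b^{2} + 2 b}}{2} = - \frac{147}{-2 + b^{2} + 2 b}$)
$- N{\left(228,2 \right)} = - \frac{-147}{-2 + 228^{2} + 2 \cdot 228} = - \frac{-147}{-2 + 51984 + 456} = - \frac{-147}{52438} = \left(-1\right) \left(- \frac{147}{52438}\right) = \frac{147}{52438}$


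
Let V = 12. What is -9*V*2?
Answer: -216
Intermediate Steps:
-9*V*2 = -9*12*2 = -108*2 = -216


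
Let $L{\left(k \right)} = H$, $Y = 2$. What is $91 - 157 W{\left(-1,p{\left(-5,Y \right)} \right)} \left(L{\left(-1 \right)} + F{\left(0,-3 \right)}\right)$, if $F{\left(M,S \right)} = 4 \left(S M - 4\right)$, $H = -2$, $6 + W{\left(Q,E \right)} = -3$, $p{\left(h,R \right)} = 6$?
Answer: $-25343$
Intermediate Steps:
$W{\left(Q,E \right)} = -9$ ($W{\left(Q,E \right)} = -6 - 3 = -9$)
$L{\left(k \right)} = -2$
$F{\left(M,S \right)} = -16 + 4 M S$ ($F{\left(M,S \right)} = 4 \left(M S - 4\right) = 4 \left(-4 + M S\right) = -16 + 4 M S$)
$91 - 157 W{\left(-1,p{\left(-5,Y \right)} \right)} \left(L{\left(-1 \right)} + F{\left(0,-3 \right)}\right) = 91 - 157 \left(- 9 \left(-2 - \left(16 + 0 \left(-3\right)\right)\right)\right) = 91 - 157 \left(- 9 \left(-2 + \left(-16 + 0\right)\right)\right) = 91 - 157 \left(- 9 \left(-2 - 16\right)\right) = 91 - 157 \left(\left(-9\right) \left(-18\right)\right) = 91 - 25434 = -25343$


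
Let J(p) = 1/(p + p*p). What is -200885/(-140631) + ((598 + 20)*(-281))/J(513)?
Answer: -6439562224044151/140631 ≈ -4.5790e+10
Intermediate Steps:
J(p) = 1/(p + p²)
-200885/(-140631) + ((598 + 20)*(-281))/J(513) = -200885/(-140631) + ((598 + 20)*(-281))/((1/(513*(1 + 513)))) = -200885*(-1/140631) + (618*(-281))/(((1/513)/514)) = 200885/140631 - 173658/((1/513)*(1/514)) = 200885/140631 - 173658/1/263682 = 200885/140631 - 173658*263682 = 200885/140631 - 45790488756 = -6439562224044151/140631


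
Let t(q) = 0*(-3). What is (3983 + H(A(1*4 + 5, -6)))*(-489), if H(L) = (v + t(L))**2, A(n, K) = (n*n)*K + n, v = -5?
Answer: -1959912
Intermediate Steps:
A(n, K) = n + K*n**2 (A(n, K) = n**2*K + n = K*n**2 + n = n + K*n**2)
t(q) = 0
H(L) = 25 (H(L) = (-5 + 0)**2 = (-5)**2 = 25)
(3983 + H(A(1*4 + 5, -6)))*(-489) = (3983 + 25)*(-489) = 4008*(-489) = -1959912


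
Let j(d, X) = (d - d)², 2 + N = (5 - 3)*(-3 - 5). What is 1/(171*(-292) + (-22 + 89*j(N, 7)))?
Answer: -1/49954 ≈ -2.0018e-5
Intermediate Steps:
N = -18 (N = -2 + (5 - 3)*(-3 - 5) = -2 + 2*(-8) = -2 - 16 = -18)
j(d, X) = 0 (j(d, X) = 0² = 0)
1/(171*(-292) + (-22 + 89*j(N, 7))) = 1/(171*(-292) + (-22 + 89*0)) = 1/(-49932 + (-22 + 0)) = 1/(-49932 - 22) = 1/(-49954) = -1/49954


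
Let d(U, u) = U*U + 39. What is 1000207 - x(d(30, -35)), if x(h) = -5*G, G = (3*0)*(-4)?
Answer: 1000207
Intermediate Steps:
G = 0 (G = 0*(-4) = 0)
d(U, u) = 39 + U² (d(U, u) = U² + 39 = 39 + U²)
x(h) = 0 (x(h) = -5*0 = 0)
1000207 - x(d(30, -35)) = 1000207 - 1*0 = 1000207 + 0 = 1000207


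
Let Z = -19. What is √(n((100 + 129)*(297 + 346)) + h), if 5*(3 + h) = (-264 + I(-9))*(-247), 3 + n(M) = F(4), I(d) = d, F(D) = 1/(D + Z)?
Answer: √3033030/15 ≈ 116.10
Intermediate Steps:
F(D) = 1/(-19 + D) (F(D) = 1/(D - 19) = 1/(-19 + D))
n(M) = -46/15 (n(M) = -3 + 1/(-19 + 4) = -3 + 1/(-15) = -3 - 1/15 = -46/15)
h = 67416/5 (h = -3 + ((-264 - 9)*(-247))/5 = -3 + (-273*(-247))/5 = -3 + (⅕)*67431 = -3 + 67431/5 = 67416/5 ≈ 13483.)
√(n((100 + 129)*(297 + 346)) + h) = √(-46/15 + 67416/5) = √(202202/15) = √3033030/15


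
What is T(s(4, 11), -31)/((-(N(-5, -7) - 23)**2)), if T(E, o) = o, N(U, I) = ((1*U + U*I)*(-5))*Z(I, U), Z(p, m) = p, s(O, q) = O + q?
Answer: 31/1054729 ≈ 2.9391e-5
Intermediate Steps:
N(U, I) = I*(-5*U - 5*I*U) (N(U, I) = ((1*U + U*I)*(-5))*I = ((U + I*U)*(-5))*I = (-5*U - 5*I*U)*I = I*(-5*U - 5*I*U))
T(s(4, 11), -31)/((-(N(-5, -7) - 23)**2)) = -31*(-1/(-5*(-7)*(-5)*(1 - 7) - 23)**2) = -31*(-1/(-5*(-7)*(-5)*(-6) - 23)**2) = -31*(-1/(1050 - 23)**2) = -31/((-1*1027**2)) = -31/((-1*1054729)) = -31/(-1054729) = -31*(-1/1054729) = 31/1054729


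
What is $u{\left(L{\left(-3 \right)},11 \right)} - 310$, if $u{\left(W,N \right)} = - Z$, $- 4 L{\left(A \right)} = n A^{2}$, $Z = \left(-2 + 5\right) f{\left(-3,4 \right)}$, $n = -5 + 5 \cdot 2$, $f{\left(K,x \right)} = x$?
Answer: $-322$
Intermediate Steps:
$n = 5$ ($n = -5 + 10 = 5$)
$Z = 12$ ($Z = \left(-2 + 5\right) 4 = 3 \cdot 4 = 12$)
$L{\left(A \right)} = - \frac{5 A^{2}}{4}$
$u{\left(W,N \right)} = -12$ ($u{\left(W,N \right)} = \left(-1\right) 12 = -12$)
$u{\left(L{\left(-3 \right)},11 \right)} - 310 = -12 - 310 = -322$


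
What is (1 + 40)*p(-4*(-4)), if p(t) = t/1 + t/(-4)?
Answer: 492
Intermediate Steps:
p(t) = 3*t/4 (p(t) = t*1 + t*(-¼) = t - t/4 = 3*t/4)
(1 + 40)*p(-4*(-4)) = (1 + 40)*(3*(-4*(-4))/4) = 41*((¾)*16) = 41*12 = 492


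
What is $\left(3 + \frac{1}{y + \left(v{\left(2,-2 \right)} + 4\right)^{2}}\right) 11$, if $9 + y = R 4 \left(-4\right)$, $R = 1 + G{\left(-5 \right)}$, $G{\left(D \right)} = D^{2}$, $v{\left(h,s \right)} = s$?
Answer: $\frac{13882}{421} \approx 32.974$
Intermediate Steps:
$R = 26$ ($R = 1 + \left(-5\right)^{2} = 1 + 25 = 26$)
$y = -425$ ($y = -9 + 26 \cdot 4 \left(-4\right) = -9 + 104 \left(-4\right) = -9 - 416 = -425$)
$\left(3 + \frac{1}{y + \left(v{\left(2,-2 \right)} + 4\right)^{2}}\right) 11 = \left(3 + \frac{1}{-425 + \left(-2 + 4\right)^{2}}\right) 11 = \left(3 + \frac{1}{-425 + 2^{2}}\right) 11 = \left(3 + \frac{1}{-425 + 4}\right) 11 = \left(3 + \frac{1}{-421}\right) 11 = \left(3 - \frac{1}{421}\right) 11 = \frac{1262}{421} \cdot 11 = \frac{13882}{421}$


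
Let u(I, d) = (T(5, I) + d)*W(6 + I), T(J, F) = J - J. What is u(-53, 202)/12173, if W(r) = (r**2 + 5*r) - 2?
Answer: 398344/12173 ≈ 32.724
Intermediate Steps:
T(J, F) = 0
W(r) = -2 + r**2 + 5*r
u(I, d) = d*(28 + (6 + I)**2 + 5*I) (u(I, d) = (0 + d)*(-2 + (6 + I)**2 + 5*(6 + I)) = d*(-2 + (6 + I)**2 + (30 + 5*I)) = d*(28 + (6 + I)**2 + 5*I))
u(-53, 202)/12173 = (202*(64 + (-53)**2 + 17*(-53)))/12173 = (202*(64 + 2809 - 901))*(1/12173) = (202*1972)*(1/12173) = 398344*(1/12173) = 398344/12173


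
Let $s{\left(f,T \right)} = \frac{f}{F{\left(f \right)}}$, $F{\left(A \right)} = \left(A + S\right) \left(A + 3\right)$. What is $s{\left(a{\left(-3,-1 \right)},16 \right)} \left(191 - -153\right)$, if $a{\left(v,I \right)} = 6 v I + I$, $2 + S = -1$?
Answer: $\frac{731}{35} \approx 20.886$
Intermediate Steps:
$S = -3$ ($S = -2 - 1 = -3$)
$F{\left(A \right)} = \left(-3 + A\right) \left(3 + A\right)$ ($F{\left(A \right)} = \left(A - 3\right) \left(A + 3\right) = \left(-3 + A\right) \left(3 + A\right)$)
$a{\left(v,I \right)} = I + 6 I v$ ($a{\left(v,I \right)} = 6 I v + I = I + 6 I v$)
$s{\left(f,T \right)} = \frac{f}{-9 + f^{2}}$
$s{\left(a{\left(-3,-1 \right)},16 \right)} \left(191 - -153\right) = \frac{\left(-1\right) \left(1 + 6 \left(-3\right)\right)}{-9 + \left(- (1 + 6 \left(-3\right))\right)^{2}} \left(191 - -153\right) = \frac{\left(-1\right) \left(1 - 18\right)}{-9 + \left(- (1 - 18)\right)^{2}} \left(191 + 153\right) = \frac{\left(-1\right) \left(-17\right)}{-9 + \left(\left(-1\right) \left(-17\right)\right)^{2}} \cdot 344 = \frac{17}{-9 + 17^{2}} \cdot 344 = \frac{17}{-9 + 289} \cdot 344 = \frac{17}{280} \cdot 344 = \frac{731}{35}$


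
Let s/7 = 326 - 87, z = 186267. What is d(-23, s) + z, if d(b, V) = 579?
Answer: 186846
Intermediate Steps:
s = 1673 (s = 7*(326 - 87) = 7*239 = 1673)
d(-23, s) + z = 579 + 186267 = 186846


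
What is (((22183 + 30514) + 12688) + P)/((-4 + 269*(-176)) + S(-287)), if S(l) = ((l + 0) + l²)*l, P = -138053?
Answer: 36334/11802441 ≈ 0.0030785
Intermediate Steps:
S(l) = l*(l + l²) (S(l) = (l + l²)*l = l*(l + l²))
(((22183 + 30514) + 12688) + P)/((-4 + 269*(-176)) + S(-287)) = (((22183 + 30514) + 12688) - 138053)/((-4 + 269*(-176)) + (-287)²*(1 - 287)) = ((52697 + 12688) - 138053)/((-4 - 47344) + 82369*(-286)) = (65385 - 138053)/(-47348 - 23557534) = -72668/(-23604882) = -72668*(-1/23604882) = 36334/11802441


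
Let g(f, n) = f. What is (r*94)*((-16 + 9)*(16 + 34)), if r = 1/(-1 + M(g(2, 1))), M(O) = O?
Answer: -32900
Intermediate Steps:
r = 1 (r = 1/(-1 + 2) = 1/1 = 1)
(r*94)*((-16 + 9)*(16 + 34)) = (1*94)*((-16 + 9)*(16 + 34)) = 94*(-7*50) = 94*(-350) = -32900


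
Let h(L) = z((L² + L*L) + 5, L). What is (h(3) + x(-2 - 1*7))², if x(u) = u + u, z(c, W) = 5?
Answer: 169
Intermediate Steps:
h(L) = 5
x(u) = 2*u
(h(3) + x(-2 - 1*7))² = (5 + 2*(-2 - 1*7))² = (5 + 2*(-2 - 7))² = (5 + 2*(-9))² = (5 - 18)² = (-13)² = 169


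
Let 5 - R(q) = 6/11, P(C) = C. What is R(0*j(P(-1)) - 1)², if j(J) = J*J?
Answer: 2401/121 ≈ 19.843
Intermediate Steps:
j(J) = J²
R(q) = 49/11 (R(q) = 5 - 6/11 = 49/11)
R(0*j(P(-1)) - 1)² = (49/11)² = 2401/121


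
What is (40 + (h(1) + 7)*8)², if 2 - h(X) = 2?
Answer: 9216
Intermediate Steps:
h(X) = 0 (h(X) = 2 - 1*2 = 2 - 2 = 0)
(40 + (h(1) + 7)*8)² = (40 + (0 + 7)*8)² = (40 + 7*8)² = (40 + 56)² = 96² = 9216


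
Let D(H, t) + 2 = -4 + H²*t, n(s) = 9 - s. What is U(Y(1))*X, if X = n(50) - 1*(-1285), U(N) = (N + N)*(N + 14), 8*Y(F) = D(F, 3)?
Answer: -101697/8 ≈ -12712.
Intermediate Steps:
D(H, t) = -6 + t*H² (D(H, t) = -2 + (-4 + H²*t) = -2 + (-4 + t*H²) = -6 + t*H²)
Y(F) = -¾ + 3*F²/8 (Y(F) = (-6 + 3*F²)/8 = -¾ + 3*F²/8)
U(N) = 2*N*(14 + N) (U(N) = (2*N)*(14 + N) = 2*N*(14 + N))
X = 1244 (X = (9 - 1*50) - 1*(-1285) = (9 - 50) + 1285 = -41 + 1285 = 1244)
U(Y(1))*X = (2*(-¾ + (3/8)*1²)*(14 + (-¾ + (3/8)*1²)))*1244 = (2*(-¾ + (3/8)*1)*(14 + (-¾ + (3/8)*1)))*1244 = (2*(-¾ + 3/8)*(14 + (-¾ + 3/8)))*1244 = (2*(-3/8)*(14 - 3/8))*1244 = (2*(-3/8)*(109/8))*1244 = -327/32*1244 = -101697/8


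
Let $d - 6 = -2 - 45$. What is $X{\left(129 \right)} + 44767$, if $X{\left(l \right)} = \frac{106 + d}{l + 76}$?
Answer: $\frac{1835460}{41} \approx 44767.0$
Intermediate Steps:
$d = -41$ ($d = 6 - 47 = -41$)
$X{\left(l \right)} = \frac{65}{76 + l}$ ($X{\left(l \right)} = \frac{106 - 41}{l + 76} = \frac{65}{76 + l}$)
$X{\left(129 \right)} + 44767 = \frac{65}{76 + 129} + 44767 = \frac{65}{205} + 44767 = 65 \cdot \frac{1}{205} + 44767 = \frac{13}{41} + 44767 = \frac{1835460}{41}$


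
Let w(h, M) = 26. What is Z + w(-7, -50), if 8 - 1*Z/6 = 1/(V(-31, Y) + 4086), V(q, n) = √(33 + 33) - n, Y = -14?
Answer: 621955258/8404967 + 3*√66/8404967 ≈ 73.999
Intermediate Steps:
V(q, n) = √66 - n
Z = 48 - 6/(4100 + √66) (Z = 48 - 6/((√66 - 1*(-14)) + 4086) = 48 - 6/((√66 + 14) + 4086) = 48 - 6/((14 + √66) + 4086) = 48 - 6/(4100 + √66) ≈ 47.999)
Z + w(-7, -50) = (403426116/8404967 + 3*√66/8404967) + 26 = 621955258/8404967 + 3*√66/8404967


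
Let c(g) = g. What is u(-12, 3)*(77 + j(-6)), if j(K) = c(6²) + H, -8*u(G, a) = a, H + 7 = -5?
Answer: -303/8 ≈ -37.875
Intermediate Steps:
H = -12 (H = -7 - 5 = -12)
u(G, a) = -a/8
j(K) = 24 (j(K) = 6² - 12 = 36 - 12 = 24)
u(-12, 3)*(77 + j(-6)) = (-⅛*3)*(77 + 24) = -3/8*101 = -303/8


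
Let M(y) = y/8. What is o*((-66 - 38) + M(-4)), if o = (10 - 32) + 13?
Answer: 1881/2 ≈ 940.50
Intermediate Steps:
M(y) = y/8 (M(y) = y*(⅛) = y/8)
o = -9 (o = -22 + 13 = -9)
o*((-66 - 38) + M(-4)) = -9*((-66 - 38) + (⅛)*(-4)) = -9*(-104 - ½) = -9*(-209/2) = 1881/2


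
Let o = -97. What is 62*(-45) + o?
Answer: -2887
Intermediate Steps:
62*(-45) + o = 62*(-45) - 97 = -2790 - 97 = -2887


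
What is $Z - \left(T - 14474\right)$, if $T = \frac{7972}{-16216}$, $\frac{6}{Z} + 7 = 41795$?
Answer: $\frac{306512836182}{21176069} \approx 14474.0$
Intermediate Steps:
$Z = \frac{3}{20894}$ ($Z = \frac{6}{-7 + 41795} = \frac{6}{41788} = 6 \cdot \frac{1}{41788} = \frac{3}{20894} \approx 0.00014358$)
$T = - \frac{1993}{4054}$ ($T = 7972 \left(- \frac{1}{16216}\right) = - \frac{1993}{4054} \approx -0.49161$)
$Z - \left(T - 14474\right) = \frac{3}{20894} - \left(- \frac{1993}{4054} - 14474\right) = \frac{3}{20894} - - \frac{58679589}{4054} = \frac{3}{20894} + \frac{58679589}{4054} = \frac{306512836182}{21176069}$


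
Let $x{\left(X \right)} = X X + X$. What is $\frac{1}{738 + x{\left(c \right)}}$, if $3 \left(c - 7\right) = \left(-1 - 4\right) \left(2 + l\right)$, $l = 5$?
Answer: $\frac{9}{6796} \approx 0.0013243$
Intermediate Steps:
$c = - \frac{14}{3}$ ($c = 7 + \frac{\left(-1 - 4\right) \left(2 + 5\right)}{3} = 7 + \frac{\left(-5\right) 7}{3} = 7 + \frac{1}{3} \left(-35\right) = 7 - \frac{35}{3} = - \frac{14}{3} \approx -4.6667$)
$x{\left(X \right)} = X + X^{2}$ ($x{\left(X \right)} = X^{2} + X = X + X^{2}$)
$\frac{1}{738 + x{\left(c \right)}} = \frac{1}{738 - \frac{14 \left(1 - \frac{14}{3}\right)}{3}} = \frac{1}{738 - - \frac{154}{9}} = \frac{1}{738 + \frac{154}{9}} = \frac{1}{\frac{6796}{9}} = \frac{9}{6796}$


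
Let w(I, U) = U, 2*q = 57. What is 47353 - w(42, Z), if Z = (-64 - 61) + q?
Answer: 94899/2 ≈ 47450.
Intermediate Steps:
q = 57/2 (q = (½)*57 = 57/2 ≈ 28.500)
Z = -193/2 (Z = (-64 - 61) + 57/2 = -125 + 57/2 = -193/2 ≈ -96.500)
47353 - w(42, Z) = 47353 - 1*(-193/2) = 47353 + 193/2 = 94899/2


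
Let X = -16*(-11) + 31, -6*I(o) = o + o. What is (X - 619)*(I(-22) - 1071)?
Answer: 1314692/3 ≈ 4.3823e+5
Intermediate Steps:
I(o) = -o/3 (I(o) = -(o + o)/6 = -o/3)
X = 207 (X = 176 + 31 = 207)
(X - 619)*(I(-22) - 1071) = (207 - 619)*(-⅓*(-22) - 1071) = -412*(22/3 - 1071) = -412*(-3191/3) = 1314692/3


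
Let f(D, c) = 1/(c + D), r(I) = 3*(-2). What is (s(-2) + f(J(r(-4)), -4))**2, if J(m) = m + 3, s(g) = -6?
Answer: 1849/49 ≈ 37.735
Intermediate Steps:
r(I) = -6
J(m) = 3 + m
f(D, c) = 1/(D + c)
(s(-2) + f(J(r(-4)), -4))**2 = (-6 + 1/((3 - 6) - 4))**2 = (-6 + 1/(-3 - 4))**2 = (-6 + 1/(-7))**2 = (-6 - 1/7)**2 = (-43/7)**2 = 1849/49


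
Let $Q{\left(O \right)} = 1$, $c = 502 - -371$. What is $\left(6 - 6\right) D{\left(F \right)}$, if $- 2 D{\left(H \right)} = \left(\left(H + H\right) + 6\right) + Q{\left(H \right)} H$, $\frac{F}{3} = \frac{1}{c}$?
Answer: $0$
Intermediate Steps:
$c = 873$ ($c = 502 + 371 = 873$)
$F = \frac{1}{291}$ ($F = \frac{3}{873} = 3 \cdot \frac{1}{873} = \frac{1}{291} \approx 0.0034364$)
$D{\left(H \right)} = -3 - \frac{3 H}{2}$ ($D{\left(H \right)} = - \frac{\left(\left(H + H\right) + 6\right) + 1 H}{2} = - \frac{\left(2 H + 6\right) + H}{2} = - \frac{\left(6 + 2 H\right) + H}{2} = - \frac{6 + 3 H}{2} = -3 - \frac{3 H}{2}$)
$\left(6 - 6\right) D{\left(F \right)} = \left(6 - 6\right) \left(-3 - \frac{1}{194}\right) = 0 \left(- \frac{583}{194}\right) = 0$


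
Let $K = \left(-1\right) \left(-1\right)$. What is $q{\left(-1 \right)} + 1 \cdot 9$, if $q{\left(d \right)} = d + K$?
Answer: $9$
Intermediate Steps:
$K = 1$
$q{\left(d \right)} = 1 + d$ ($q{\left(d \right)} = d + 1 = 1 + d$)
$q{\left(-1 \right)} + 1 \cdot 9 = \left(1 - 1\right) + 1 \cdot 9 = 0 + 9 = 9$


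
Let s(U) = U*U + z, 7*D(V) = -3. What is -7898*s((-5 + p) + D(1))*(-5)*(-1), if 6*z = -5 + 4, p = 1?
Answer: -112882165/147 ≈ -7.6791e+5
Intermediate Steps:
D(V) = -3/7 (D(V) = (⅐)*(-3) = -3/7)
z = -⅙ (z = (-5 + 4)/6 = (⅙)*(-1) = -⅙ ≈ -0.16667)
s(U) = -⅙ + U² (s(U) = U*U - ⅙ = U² - ⅙ = -⅙ + U²)
-7898*s((-5 + p) + D(1))*(-5)*(-1) = -7898*(-⅙ + ((-5 + 1) - 3/7)²)*(-5)*(-1) = -7898*(-⅙ + (-4 - 3/7)²)*(-5)*(-1) = -7898*(-⅙ + (-31/7)²)*(-5)*(-1) = -7898*(-⅙ + 961/49)*(-5)*(-1) = -7898*(5717/294)*(-5)*(-1) = -(-112882165)*(-1)/147 = -7898*28585/294 = -112882165/147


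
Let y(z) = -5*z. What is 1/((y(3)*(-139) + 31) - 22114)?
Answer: -1/19998 ≈ -5.0005e-5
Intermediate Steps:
y(z) = -5*z
1/((y(3)*(-139) + 31) - 22114) = 1/((-5*3*(-139) + 31) - 22114) = 1/((-15*(-139) + 31) - 22114) = 1/((2085 + 31) - 22114) = 1/(2116 - 22114) = 1/(-19998) = -1/19998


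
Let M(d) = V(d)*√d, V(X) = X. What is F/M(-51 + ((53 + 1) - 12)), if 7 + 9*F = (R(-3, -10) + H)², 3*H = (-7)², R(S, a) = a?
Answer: 298*I/2187 ≈ 0.13626*I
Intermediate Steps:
H = 49/3 (H = (⅓)*(-7)² = (⅓)*49 = 49/3 ≈ 16.333)
M(d) = d^(3/2) (M(d) = d*√d = d^(3/2))
F = 298/81 (F = -7/9 + (-10 + 49/3)²/9 = -7/9 + (19/3)²/9 = -7/9 + (⅑)*(361/9) = -7/9 + 361/81 = 298/81 ≈ 3.6790)
F/M(-51 + ((53 + 1) - 12)) = 298/(81*((-51 + ((53 + 1) - 12))^(3/2))) = 298/(81*((-51 + (54 - 12))^(3/2))) = 298/(81*((-51 + 42)^(3/2))) = 298/(81*((-9)^(3/2))) = 298/(81*((-27*I))) = 298*(I/27)/81 = 298*I/2187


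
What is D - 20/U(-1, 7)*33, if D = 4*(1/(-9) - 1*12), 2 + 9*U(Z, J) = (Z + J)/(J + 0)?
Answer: 92683/18 ≈ 5149.1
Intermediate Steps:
U(Z, J) = -2/9 + (J + Z)/(9*J) (U(Z, J) = -2/9 + ((Z + J)/(J + 0))/9 = -2/9 + ((J + Z)/J)/9 = -2/9 + (J + Z)/(9*J))
D = -436/9 (D = 4*(-⅑ - 12) = 4*(-109/9) = -436/9 ≈ -48.444)
D - 20/U(-1, 7)*33 = -436/9 - 20*63/(-1 - 1*7)*33 = -436/9 - 20*63/(-1 - 7)*33 = -436/9 - 20/((⅑)*(⅐)*(-8))*33 = -436/9 - 20/(-8/63)*33 = -436/9 - 20*(-63/8)*33 = -436/9 + (315/2)*33 = -436/9 + 10395/2 = 92683/18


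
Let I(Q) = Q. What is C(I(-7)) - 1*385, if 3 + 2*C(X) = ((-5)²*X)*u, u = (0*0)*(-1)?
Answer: -773/2 ≈ -386.50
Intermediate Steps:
u = 0 (u = 0*(-1) = 0)
C(X) = -3/2 (C(X) = -3/2 + (((-5)²*X)*0)/2 = -3/2 + ((25*X)*0)/2 = -3/2 + (½)*0 = -3/2 + 0 = -3/2)
C(I(-7)) - 1*385 = -3/2 - 1*385 = -3/2 - 385 = -773/2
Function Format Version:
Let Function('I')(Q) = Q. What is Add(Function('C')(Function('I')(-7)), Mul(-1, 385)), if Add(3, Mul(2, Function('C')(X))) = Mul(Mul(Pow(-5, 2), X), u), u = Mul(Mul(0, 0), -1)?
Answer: Rational(-773, 2) ≈ -386.50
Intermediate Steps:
u = 0 (u = Mul(0, -1) = 0)
Function('C')(X) = Rational(-3, 2) (Function('C')(X) = Add(Rational(-3, 2), Mul(Rational(1, 2), Mul(Mul(Pow(-5, 2), X), 0))) = Add(Rational(-3, 2), Mul(Rational(1, 2), Mul(Mul(25, X), 0))) = Add(Rational(-3, 2), Mul(Rational(1, 2), 0)) = Add(Rational(-3, 2), 0) = Rational(-3, 2))
Add(Function('C')(Function('I')(-7)), Mul(-1, 385)) = Add(Rational(-3, 2), Mul(-1, 385)) = Add(Rational(-3, 2), -385) = Rational(-773, 2)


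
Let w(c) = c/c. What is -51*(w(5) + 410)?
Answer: -20961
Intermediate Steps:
w(c) = 1
-51*(w(5) + 410) = -51*(1 + 410) = -51*411 = -20961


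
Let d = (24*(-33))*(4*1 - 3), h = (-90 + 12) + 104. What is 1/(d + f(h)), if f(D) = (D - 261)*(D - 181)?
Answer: 1/35633 ≈ 2.8064e-5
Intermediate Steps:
h = 26 (h = -78 + 104 = 26)
d = -792 (d = -792*(4 - 3) = -792*1 = -792)
f(D) = (-261 + D)*(-181 + D)
1/(d + f(h)) = 1/(-792 + (47241 + 26**2 - 442*26)) = 1/(-792 + (47241 + 676 - 11492)) = 1/(-792 + 36425) = 1/35633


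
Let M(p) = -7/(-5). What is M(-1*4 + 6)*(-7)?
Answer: -49/5 ≈ -9.8000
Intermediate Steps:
M(p) = 7/5 (M(p) = -7*(-⅕) = 7/5)
M(-1*4 + 6)*(-7) = (7/5)*(-7) = -49/5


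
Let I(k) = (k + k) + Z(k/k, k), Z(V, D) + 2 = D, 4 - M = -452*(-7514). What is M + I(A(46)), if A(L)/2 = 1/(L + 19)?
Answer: -220761184/65 ≈ -3.3963e+6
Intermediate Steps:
M = -3396324 (M = 4 - (-452)*(-7514) = 4 - 1*3396328 = 4 - 3396328 = -3396324)
A(L) = 2/(19 + L) (A(L) = 2/(L + 19) = 2/(19 + L))
Z(V, D) = -2 + D
I(k) = -2 + 3*k (I(k) = (k + k) + (-2 + k) = 2*k + (-2 + k) = -2 + 3*k)
M + I(A(46)) = -3396324 + (-2 + 3*(2/(19 + 46))) = -3396324 + (-2 + 3*(2/65)) = -3396324 + (-2 + 6/65) = -3396324 - 124/65 = -220761184/65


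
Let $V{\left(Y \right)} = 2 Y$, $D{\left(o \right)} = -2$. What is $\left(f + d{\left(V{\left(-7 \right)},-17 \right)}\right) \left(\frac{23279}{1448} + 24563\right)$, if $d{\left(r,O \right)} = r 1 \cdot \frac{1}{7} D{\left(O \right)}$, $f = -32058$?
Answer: $- \frac{570408991581}{724} \approx -7.8786 \cdot 10^{8}$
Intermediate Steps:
$d{\left(r,O \right)} = - \frac{2 r}{7}$ ($d{\left(r,O \right)} = r 1 \cdot \frac{1}{7} \left(-2\right) = r \frac{1}{7} \left(-2\right) = \frac{r}{7} \left(-2\right) = - \frac{2 r}{7}$)
$\left(f + d{\left(V{\left(-7 \right)},-17 \right)}\right) \left(\frac{23279}{1448} + 24563\right) = \left(-32058 - \frac{2 \cdot 2 \left(-7\right)}{7}\right) \left(\frac{23279}{1448} + 24563\right) = \left(-32058 - -4\right) \left(23279 \cdot \frac{1}{1448} + 24563\right) = \left(-32058 + 4\right) \left(\frac{23279}{1448} + 24563\right) = \left(-32054\right) \frac{35590503}{1448} = - \frac{570408991581}{724}$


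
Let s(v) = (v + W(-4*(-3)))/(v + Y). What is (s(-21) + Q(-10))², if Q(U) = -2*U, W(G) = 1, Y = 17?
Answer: 625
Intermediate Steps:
s(v) = (1 + v)/(17 + v) (s(v) = (v + 1)/(v + 17) = (1 + v)/(17 + v))
(s(-21) + Q(-10))² = ((1 - 21)/(17 - 21) - 2*(-10))² = (-20/(-4) + 20)² = (-¼*(-20) + 20)² = (5 + 20)² = 25² = 625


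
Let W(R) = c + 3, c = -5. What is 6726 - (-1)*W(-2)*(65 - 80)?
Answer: 6756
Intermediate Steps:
W(R) = -2 (W(R) = -5 + 3 = -2)
6726 - (-1)*W(-2)*(65 - 80) = 6726 - (-1)*(-2*(65 - 80)) = 6726 - (-1)*(-2*(-15)) = 6726 - (-1)*30 = 6726 - 1*(-30) = 6726 + 30 = 6756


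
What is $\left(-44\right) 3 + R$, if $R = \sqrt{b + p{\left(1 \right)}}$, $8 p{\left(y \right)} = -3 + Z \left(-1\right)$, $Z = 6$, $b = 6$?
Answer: $-132 + \frac{\sqrt{78}}{4} \approx -129.79$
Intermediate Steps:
$p{\left(y \right)} = - \frac{9}{8}$ ($p{\left(y \right)} = \frac{-3 + 6 \left(-1\right)}{8} = \frac{-3 - 6}{8} = \frac{1}{8} \left(-9\right) = - \frac{9}{8}$)
$R = \frac{\sqrt{78}}{4}$ ($R = \sqrt{6 - \frac{9}{8}} = \sqrt{\frac{39}{8}} = \frac{\sqrt{78}}{4} \approx 2.2079$)
$\left(-44\right) 3 + R = \left(-44\right) 3 + \frac{\sqrt{78}}{4} = -132 + \frac{\sqrt{78}}{4}$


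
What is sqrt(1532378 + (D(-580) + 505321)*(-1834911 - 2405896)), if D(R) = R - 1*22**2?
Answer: I*sqrt(2138455083021) ≈ 1.4623e+6*I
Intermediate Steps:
D(R) = -484 + R (D(R) = R - 1*484 = R - 484 = -484 + R)
sqrt(1532378 + (D(-580) + 505321)*(-1834911 - 2405896)) = sqrt(1532378 + ((-484 - 580) + 505321)*(-1834911 - 2405896)) = sqrt(1532378 + (-1064 + 505321)*(-4240807)) = sqrt(1532378 + 504257*(-4240807)) = sqrt(1532378 - 2138456615399) = sqrt(-2138455083021) = I*sqrt(2138455083021)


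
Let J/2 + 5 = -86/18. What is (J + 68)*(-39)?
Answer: -5668/3 ≈ -1889.3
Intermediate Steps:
J = -176/9 (J = -10 + 2*(-86/18) = -10 + 2*(-86*1/18) = -10 + 2*(-43/9) = -10 - 86/9 = -176/9 ≈ -19.556)
(J + 68)*(-39) = (-176/9 + 68)*(-39) = (436/9)*(-39) = -5668/3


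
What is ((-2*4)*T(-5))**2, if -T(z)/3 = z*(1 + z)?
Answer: 230400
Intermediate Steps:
T(z) = -3*z*(1 + z)
((-2*4)*T(-5))**2 = ((-2*4)*(-3*(-5)*(1 - 5)))**2 = (-(-24)*(-5)*(-4))**2 = (-8*(-60))**2 = 480**2 = 230400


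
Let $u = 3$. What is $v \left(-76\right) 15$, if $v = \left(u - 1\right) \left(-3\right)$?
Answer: $6840$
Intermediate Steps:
$v = -6$ ($v = \left(3 - 1\right) \left(-3\right) = 2 \left(-3\right) = -6$)
$v \left(-76\right) 15 = \left(-6\right) \left(-76\right) 15 = 456 \cdot 15 = 6840$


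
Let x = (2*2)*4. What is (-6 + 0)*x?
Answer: -96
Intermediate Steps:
x = 16 (x = 4*4 = 16)
(-6 + 0)*x = (-6 + 0)*16 = -6*16 = -96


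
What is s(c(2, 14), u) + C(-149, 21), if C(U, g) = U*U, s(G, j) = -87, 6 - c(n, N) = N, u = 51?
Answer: 22114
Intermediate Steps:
c(n, N) = 6 - N
C(U, g) = U²
s(c(2, 14), u) + C(-149, 21) = -87 + (-149)² = -87 + 22201 = 22114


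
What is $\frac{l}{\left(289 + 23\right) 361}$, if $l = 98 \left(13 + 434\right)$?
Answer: $\frac{7301}{18772} \approx 0.38893$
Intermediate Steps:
$l = 43806$ ($l = 98 \cdot 447 = 43806$)
$\frac{l}{\left(289 + 23\right) 361} = \frac{43806}{\left(289 + 23\right) 361} = \frac{43806}{312 \cdot 361} = \frac{43806}{112632} = 43806 \cdot \frac{1}{112632} = \frac{7301}{18772}$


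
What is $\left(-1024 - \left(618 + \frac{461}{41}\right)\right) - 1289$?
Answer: $- \frac{120632}{41} \approx -2942.2$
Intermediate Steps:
$\left(-1024 - \left(618 + \frac{461}{41}\right)\right) - 1289 = \left(-1024 - \left(618 + 461 \cdot \frac{1}{41}\right)\right) - 1289 = \left(-1024 - \frac{25799}{41}\right) - 1289 = - \frac{67783}{41} - 1289 = - \frac{120632}{41}$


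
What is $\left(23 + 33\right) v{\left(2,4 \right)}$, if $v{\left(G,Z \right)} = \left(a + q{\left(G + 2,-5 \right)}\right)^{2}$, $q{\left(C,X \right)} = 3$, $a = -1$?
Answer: $224$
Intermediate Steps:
$v{\left(G,Z \right)} = 4$ ($v{\left(G,Z \right)} = \left(-1 + 3\right)^{2} = 2^{2} = 4$)
$\left(23 + 33\right) v{\left(2,4 \right)} = \left(23 + 33\right) 4 = 56 \cdot 4 = 224$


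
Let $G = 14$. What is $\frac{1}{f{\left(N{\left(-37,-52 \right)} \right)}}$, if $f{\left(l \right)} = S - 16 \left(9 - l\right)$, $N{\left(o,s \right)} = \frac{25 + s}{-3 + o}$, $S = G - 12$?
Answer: $- \frac{5}{656} \approx -0.007622$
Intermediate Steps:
$S = 2$ ($S = 14 - 12 = 2$)
$N{\left(o,s \right)} = \frac{25 + s}{-3 + o}$
$f{\left(l \right)} = -142 + 16 l$ ($f{\left(l \right)} = 2 - 16 \left(9 - l\right) = 2 + \left(-144 + 16 l\right) = -142 + 16 l$)
$\frac{1}{f{\left(N{\left(-37,-52 \right)} \right)}} = \frac{1}{-142 + 16 \frac{25 - 52}{-3 - 37}} = \frac{1}{-142 + 16 \frac{1}{-40} \left(-27\right)} = \frac{1}{-142 + 16 \left(\left(- \frac{1}{40}\right) \left(-27\right)\right)} = \frac{1}{-142 + 16 \cdot \frac{27}{40}} = \frac{1}{-142 + \frac{54}{5}} = \frac{1}{- \frac{656}{5}} = - \frac{5}{656}$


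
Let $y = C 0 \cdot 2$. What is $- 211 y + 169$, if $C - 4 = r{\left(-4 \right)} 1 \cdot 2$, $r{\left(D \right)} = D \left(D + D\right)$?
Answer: $169$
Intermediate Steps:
$r{\left(D \right)} = 2 D^{2}$ ($r{\left(D \right)} = D 2 D = 2 D^{2}$)
$C = 68$ ($C = 4 + 2 \left(-4\right)^{2} \cdot 1 \cdot 2 = 4 + 2 \cdot 16 \cdot 1 \cdot 2 = 4 + 32 \cdot 1 \cdot 2 = 4 + 32 \cdot 2 = 4 + 64 = 68$)
$y = 0$ ($y = 68 \cdot 0 \cdot 2 = 68 \cdot 0 = 0$)
$- 211 y + 169 = \left(-211\right) 0 + 169 = 0 + 169 = 169$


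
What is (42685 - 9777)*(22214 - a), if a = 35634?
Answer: -441625360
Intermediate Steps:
(42685 - 9777)*(22214 - a) = (42685 - 9777)*(22214 - 1*35634) = 32908*(22214 - 35634) = 32908*(-13420) = -441625360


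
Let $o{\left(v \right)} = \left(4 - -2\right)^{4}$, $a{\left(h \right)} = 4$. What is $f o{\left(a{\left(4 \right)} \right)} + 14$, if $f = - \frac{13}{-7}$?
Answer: $\frac{16946}{7} \approx 2420.9$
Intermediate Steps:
$f = \frac{13}{7}$ ($f = \left(-13\right) \left(- \frac{1}{7}\right) = \frac{13}{7} \approx 1.8571$)
$o{\left(v \right)} = 1296$ ($o{\left(v \right)} = \left(4 + 2\right)^{4} = 6^{4} = 1296$)
$f o{\left(a{\left(4 \right)} \right)} + 14 = \frac{13}{7} \cdot 1296 + 14 = \frac{16848}{7} + 14 = \frac{16946}{7}$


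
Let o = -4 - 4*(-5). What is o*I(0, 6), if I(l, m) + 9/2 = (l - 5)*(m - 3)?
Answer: -312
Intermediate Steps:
o = 16 (o = -4 + 20 = 16)
I(l, m) = -9/2 + (-5 + l)*(-3 + m) (I(l, m) = -9/2 + (l - 5)*(m - 3) = -9/2 + (-5 + l)*(-3 + m))
o*I(0, 6) = 16*(21/2 - 5*6 - 3*0 + 0*6) = 16*(21/2 - 30 + 0 + 0) = 16*(-39/2) = -312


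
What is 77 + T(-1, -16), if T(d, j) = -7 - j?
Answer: 86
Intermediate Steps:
77 + T(-1, -16) = 77 + (-7 - 1*(-16)) = 77 + (-7 + 16) = 77 + 9 = 86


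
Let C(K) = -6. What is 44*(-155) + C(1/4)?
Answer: -6826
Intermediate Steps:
44*(-155) + C(1/4) = 44*(-155) - 6 = -6820 - 6 = -6826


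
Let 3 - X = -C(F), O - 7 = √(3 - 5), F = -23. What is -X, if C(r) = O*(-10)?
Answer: 67 + 10*I*√2 ≈ 67.0 + 14.142*I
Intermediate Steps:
O = 7 + I*√2 (O = 7 + √(3 - 5) = 7 + √(-2) = 7 + I*√2 ≈ 7.0 + 1.4142*I)
C(r) = -70 - 10*I*√2 (C(r) = (7 + I*√2)*(-10) = -70 - 10*I*√2)
X = -67 - 10*I*√2 (X = 3 - (-1)*(-70 - 10*I*√2) = 3 - (70 + 10*I*√2) = 3 + (-70 - 10*I*√2) = -67 - 10*I*√2 ≈ -67.0 - 14.142*I)
-X = -(-67 - 10*I*√2) = 67 + 10*I*√2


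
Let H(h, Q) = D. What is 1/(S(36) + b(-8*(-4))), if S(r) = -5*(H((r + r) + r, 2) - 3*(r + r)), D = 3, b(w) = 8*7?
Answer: 1/1121 ≈ 0.00089206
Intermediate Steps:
b(w) = 56
H(h, Q) = 3
S(r) = -15 + 30*r (S(r) = -5*(3 - 3*(r + r)) = -5*(3 - 6*r) = -15 + 30*r)
1/(S(36) + b(-8*(-4))) = 1/((-15 + 30*36) + 56) = 1/((-15 + 1080) + 56) = 1/(1065 + 56) = 1/1121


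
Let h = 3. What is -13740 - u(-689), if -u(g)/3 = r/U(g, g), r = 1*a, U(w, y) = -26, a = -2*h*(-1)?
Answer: -178629/13 ≈ -13741.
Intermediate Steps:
a = 6 (a = -2*3*(-1) = -6*(-1) = 6)
r = 6 (r = 1*6 = 6)
u(g) = 9/13 (u(g) = -18/(-26) = -18*(-1)/26 = -3*(-3/13) = 9/13)
-13740 - u(-689) = -13740 - 1*9/13 = -13740 - 9/13 = -178629/13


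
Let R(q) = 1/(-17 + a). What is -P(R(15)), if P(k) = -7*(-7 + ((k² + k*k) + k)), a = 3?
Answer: -346/7 ≈ -49.429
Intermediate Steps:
R(q) = -1/14 (R(q) = 1/(-17 + 3) = 1/(-14) = -1/14)
P(k) = 49 - 14*k² - 7*k (P(k) = -7*(-7 + ((k² + k²) + k)) = -7*(-7 + (2*k² + k)) = -7*(-7 + (k + 2*k²)) = -7*(-7 + k + 2*k²) = 49 - 14*k² - 7*k)
-P(R(15)) = -(49 - 14*(-1/14)² - 7*(-1/14)) = -(49 - 14*1/196 + ½) = -(49 - 1/14 + ½) = -1*346/7 = -346/7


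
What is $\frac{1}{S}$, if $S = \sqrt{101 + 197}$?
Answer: $\frac{\sqrt{298}}{298} \approx 0.057928$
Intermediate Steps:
$S = \sqrt{298} \approx 17.263$
$\frac{1}{S} = \frac{1}{\sqrt{298}} = \frac{\sqrt{298}}{298}$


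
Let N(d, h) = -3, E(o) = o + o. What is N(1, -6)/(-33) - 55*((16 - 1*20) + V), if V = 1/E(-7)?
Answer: 34499/154 ≈ 224.02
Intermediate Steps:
E(o) = 2*o
V = -1/14 (V = 1/(2*(-7)) = 1/(-14) = -1/14 ≈ -0.071429)
N(1, -6)/(-33) - 55*((16 - 1*20) + V) = -3/(-33) - 55*((16 - 1*20) - 1/14) = -3*(-1/33) - 55*((16 - 20) - 1/14) = 1/11 - 55*(-4 - 1/14) = 1/11 - 55*(-57/14) = 1/11 + 3135/14 = 34499/154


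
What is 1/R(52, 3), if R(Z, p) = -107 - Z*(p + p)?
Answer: -1/419 ≈ -0.0023866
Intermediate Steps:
R(Z, p) = -107 - 2*Z*p (R(Z, p) = -107 - Z*2*p = -107 - 2*Z*p)
1/R(52, 3) = 1/(-107 - 2*52*3) = 1/(-107 - 312) = 1/(-419) = -1/419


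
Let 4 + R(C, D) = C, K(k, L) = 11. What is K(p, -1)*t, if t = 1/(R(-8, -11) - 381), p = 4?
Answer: -11/393 ≈ -0.027990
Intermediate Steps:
R(C, D) = -4 + C
t = -1/393 (t = 1/((-4 - 8) - 381) = 1/(-12 - 381) = 1/(-393) = -1/393 ≈ -0.0025445)
K(p, -1)*t = 11*(-1/393) = -11/393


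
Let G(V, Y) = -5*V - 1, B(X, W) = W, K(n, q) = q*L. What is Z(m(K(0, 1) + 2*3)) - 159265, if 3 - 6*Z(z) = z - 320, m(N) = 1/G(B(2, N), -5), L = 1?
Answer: -34389611/216 ≈ -1.5921e+5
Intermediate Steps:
K(n, q) = q (K(n, q) = q*1 = q)
G(V, Y) = -1 - 5*V
m(N) = 1/(-1 - 5*N)
Z(z) = 323/6 - z/6 (Z(z) = 1/2 - (z - 320)/6 = 1/2 - (-320 + z)/6 = 1/2 + (160/3 - z/6) = 323/6 - z/6)
Z(m(K(0, 1) + 2*3)) - 159265 = (323/6 - (-1)/(6*(1 + 5*(1 + 2*3)))) - 159265 = (323/6 - (-1)/(6*(1 + 5*(1 + 6)))) - 159265 = (323/6 - (-1)/(6*(1 + 5*7))) - 159265 = (323/6 - (-1)/(6*(1 + 35))) - 159265 = (323/6 - (-1)/(6*36)) - 159265 = (323/6 - 1/6*(-1/36)) - 159265 = (323/6 + 1/216) - 159265 = 11629/216 - 159265 = -34389611/216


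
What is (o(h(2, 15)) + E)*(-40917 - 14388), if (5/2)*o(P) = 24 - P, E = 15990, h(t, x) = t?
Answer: -884813634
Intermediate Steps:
o(P) = 48/5 - 2*P/5 (o(P) = 2*(24 - P)/5 = 48/5 - 2*P/5)
(o(h(2, 15)) + E)*(-40917 - 14388) = ((48/5 - 2/5*2) + 15990)*(-40917 - 14388) = ((48/5 - 4/5) + 15990)*(-55305) = (44/5 + 15990)*(-55305) = (79994/5)*(-55305) = -884813634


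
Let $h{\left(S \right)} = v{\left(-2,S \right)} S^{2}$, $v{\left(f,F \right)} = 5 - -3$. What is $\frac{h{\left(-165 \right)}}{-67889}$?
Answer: $- \frac{217800}{67889} \approx -3.2082$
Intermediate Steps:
$v{\left(f,F \right)} = 8$ ($v{\left(f,F \right)} = 5 + 3 = 8$)
$h{\left(S \right)} = 8 S^{2}$
$\frac{h{\left(-165 \right)}}{-67889} = \frac{8 \left(-165\right)^{2}}{-67889} = 8 \cdot 27225 \left(- \frac{1}{67889}\right) = 217800 \left(- \frac{1}{67889}\right) = - \frac{217800}{67889}$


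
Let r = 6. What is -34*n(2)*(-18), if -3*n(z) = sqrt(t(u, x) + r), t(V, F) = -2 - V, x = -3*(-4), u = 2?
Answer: -204*sqrt(2) ≈ -288.50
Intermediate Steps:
x = 12
n(z) = -sqrt(2)/3 (n(z) = -sqrt((-2 - 1*2) + 6)/3 = -sqrt((-2 - 2) + 6)/3 = -sqrt(-4 + 6)/3 = -sqrt(2)/3)
-34*n(2)*(-18) = -(-34)*sqrt(2)/3*(-18) = (34*sqrt(2)/3)*(-18) = -204*sqrt(2)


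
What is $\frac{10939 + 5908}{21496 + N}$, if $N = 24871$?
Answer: $\frac{16847}{46367} \approx 0.36334$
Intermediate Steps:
$\frac{10939 + 5908}{21496 + N} = \frac{10939 + 5908}{21496 + 24871} = \frac{16847}{46367}$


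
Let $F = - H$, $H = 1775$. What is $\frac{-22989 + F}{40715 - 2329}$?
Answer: $- \frac{12382}{19193} \approx -0.64513$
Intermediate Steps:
$F = -1775$ ($F = \left(-1\right) 1775 = -1775$)
$\frac{-22989 + F}{40715 - 2329} = \frac{-22989 - 1775}{40715 - 2329} = - \frac{24764}{38386} = \left(-24764\right) \frac{1}{38386} = - \frac{12382}{19193}$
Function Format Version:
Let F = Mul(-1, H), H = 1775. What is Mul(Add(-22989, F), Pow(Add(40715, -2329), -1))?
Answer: Rational(-12382, 19193) ≈ -0.64513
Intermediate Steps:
F = -1775 (F = Mul(-1, 1775) = -1775)
Mul(Add(-22989, F), Pow(Add(40715, -2329), -1)) = Mul(Add(-22989, -1775), Pow(Add(40715, -2329), -1)) = Mul(-24764, Pow(38386, -1)) = Mul(-24764, Rational(1, 38386)) = Rational(-12382, 19193)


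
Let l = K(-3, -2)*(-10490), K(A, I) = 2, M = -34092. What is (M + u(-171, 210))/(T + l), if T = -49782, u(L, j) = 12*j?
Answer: 15786/35381 ≈ 0.44617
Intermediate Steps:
l = -20980 (l = 2*(-10490) = -20980)
(M + u(-171, 210))/(T + l) = (-34092 + 12*210)/(-49782 - 20980) = (-34092 + 2520)/(-70762) = -31572*(-1/70762) = 15786/35381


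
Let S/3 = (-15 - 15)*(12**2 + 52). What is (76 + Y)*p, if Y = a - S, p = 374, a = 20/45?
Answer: 59633552/9 ≈ 6.6260e+6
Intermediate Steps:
a = 4/9 (a = 20*(1/45) = 4/9 ≈ 0.44444)
S = -17640 (S = 3*((-15 - 15)*(12**2 + 52)) = 3*(-30*(144 + 52)) = 3*(-30*196) = 3*(-5880) = -17640)
Y = 158764/9 (Y = 4/9 - 1*(-17640) = 4/9 + 17640 = 158764/9 ≈ 17640.)
(76 + Y)*p = (76 + 158764/9)*374 = (159448/9)*374 = 59633552/9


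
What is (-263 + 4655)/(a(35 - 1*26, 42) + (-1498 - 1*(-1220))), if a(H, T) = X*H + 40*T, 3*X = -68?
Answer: 2196/599 ≈ 3.6661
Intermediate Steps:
X = -68/3 (X = (1/3)*(-68) = -68/3 ≈ -22.667)
a(H, T) = 40*T - 68*H/3 (a(H, T) = -68*H/3 + 40*T = 40*T - 68*H/3)
(-263 + 4655)/(a(35 - 1*26, 42) + (-1498 - 1*(-1220))) = (-263 + 4655)/((40*42 - 68*(35 - 1*26)/3) + (-1498 - 1*(-1220))) = 4392/((1680 - 68*(35 - 26)/3) + (-1498 + 1220)) = 4392/((1680 - 68/3*9) - 278) = 4392/((1680 - 204) - 278) = 4392/(1476 - 278) = 4392/1198 = 4392*(1/1198) = 2196/599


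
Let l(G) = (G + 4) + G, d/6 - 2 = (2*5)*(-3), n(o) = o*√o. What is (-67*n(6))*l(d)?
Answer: 133464*√6 ≈ 3.2692e+5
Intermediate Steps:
n(o) = o^(3/2)
d = -168 (d = 12 + 6*((2*5)*(-3)) = 12 + 6*(10*(-3)) = 12 + 6*(-30) = 12 - 180 = -168)
l(G) = 4 + 2*G (l(G) = (4 + G) + G = 4 + 2*G)
(-67*n(6))*l(d) = (-402*√6)*(4 + 2*(-168)) = (-402*√6)*(4 - 336) = -402*√6*(-332) = 133464*√6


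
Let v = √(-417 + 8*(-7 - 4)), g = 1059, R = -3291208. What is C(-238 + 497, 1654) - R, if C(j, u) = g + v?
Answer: 3292267 + I*√505 ≈ 3.2923e+6 + 22.472*I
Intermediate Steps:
v = I*√505 (v = √(-417 + 8*(-11)) = √(-417 - 88) = √(-505) = I*√505 ≈ 22.472*I)
C(j, u) = 1059 + I*√505
C(-238 + 497, 1654) - R = (1059 + I*√505) - 1*(-3291208) = (1059 + I*√505) + 3291208 = 3292267 + I*√505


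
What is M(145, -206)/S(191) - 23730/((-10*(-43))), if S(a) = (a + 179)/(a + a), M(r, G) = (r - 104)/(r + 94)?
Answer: -104585462/1901245 ≈ -55.009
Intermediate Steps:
M(r, G) = (-104 + r)/(94 + r)
S(a) = (179 + a)/(2*a) (S(a) = (179 + a)/((2*a)) = (179 + a)*(1/(2*a)) = (179 + a)/(2*a))
M(145, -206)/S(191) - 23730/((-10*(-43))) = ((-104 + 145)/(94 + 145))/(((1/2)*(179 + 191)/191)) - 23730/((-10*(-43))) = (41/239)/(((1/2)*(1/191)*370)) - 23730/430 = ((1/239)*41)/(185/191) - 23730*1/430 = (41/239)*(191/185) - 2373/43 = 7831/44215 - 2373/43 = -104585462/1901245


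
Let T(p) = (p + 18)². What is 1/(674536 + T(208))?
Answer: 1/725612 ≈ 1.3781e-6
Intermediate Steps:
T(p) = (18 + p)²
1/(674536 + T(208)) = 1/(674536 + (18 + 208)²) = 1/(674536 + 226²) = 1/(674536 + 51076) = 1/725612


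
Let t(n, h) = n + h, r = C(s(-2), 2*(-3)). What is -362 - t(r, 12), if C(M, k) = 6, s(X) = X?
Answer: -380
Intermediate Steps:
r = 6
t(n, h) = h + n
-362 - t(r, 12) = -362 - (12 + 6) = -362 - 1*18 = -362 - 18 = -380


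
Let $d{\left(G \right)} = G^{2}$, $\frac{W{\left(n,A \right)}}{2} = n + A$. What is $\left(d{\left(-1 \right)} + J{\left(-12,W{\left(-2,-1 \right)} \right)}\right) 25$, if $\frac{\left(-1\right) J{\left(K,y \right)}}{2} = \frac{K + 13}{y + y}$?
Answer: $\frac{175}{6} \approx 29.167$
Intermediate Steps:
$W{\left(n,A \right)} = 2 A + 2 n$ ($W{\left(n,A \right)} = 2 \left(n + A\right) = 2 \left(A + n\right) = 2 A + 2 n$)
$J{\left(K,y \right)} = - \frac{13 + K}{y}$ ($J{\left(K,y \right)} = - 2 \frac{K + 13}{y + y} = - 2 \frac{13 + K}{2 y} = - \frac{13 + K}{y}$)
$\left(d{\left(-1 \right)} + J{\left(-12,W{\left(-2,-1 \right)} \right)}\right) 25 = \left(\left(-1\right)^{2} + \frac{-13 - -12}{2 \left(-1\right) + 2 \left(-2\right)}\right) 25 = \left(1 + \frac{-13 + 12}{-2 - 4}\right) 25 = \left(1 + \frac{1}{-6} \left(-1\right)\right) 25 = \left(1 - - \frac{1}{6}\right) 25 = \left(1 + \frac{1}{6}\right) 25 = \frac{7}{6} \cdot 25 = \frac{175}{6}$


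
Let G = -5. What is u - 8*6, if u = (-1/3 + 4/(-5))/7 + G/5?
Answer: -5162/105 ≈ -49.162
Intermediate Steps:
u = -122/105 (u = (-1/3 + 4/(-5))/7 - 5/5 = (-1*⅓ + 4*(-⅕))*(⅐) - 5*⅕ = (-⅓ - ⅘)*(⅐) - 1 = -17/15*⅐ - 1 = -17/105 - 1 = -122/105 ≈ -1.1619)
u - 8*6 = -122/105 - 8*6 = -122/105 - 48 = -5162/105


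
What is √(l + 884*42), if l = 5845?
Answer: 7*√877 ≈ 207.30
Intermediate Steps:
√(l + 884*42) = √(5845 + 884*42) = √(5845 + 37128) = √42973 = 7*√877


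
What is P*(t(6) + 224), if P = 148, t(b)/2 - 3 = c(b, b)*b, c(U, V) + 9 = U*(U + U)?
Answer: 145928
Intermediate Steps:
c(U, V) = -9 + 2*U² (c(U, V) = -9 + U*(U + U) = -9 + U*(2*U) = -9 + 2*U²)
t(b) = 6 + 2*b*(-9 + 2*b²) (t(b) = 6 + 2*((-9 + 2*b²)*b) = 6 + 2*(b*(-9 + 2*b²)) = 6 + 2*b*(-9 + 2*b²))
P*(t(6) + 224) = 148*((6 - 18*6 + 4*6³) + 224) = 148*((6 - 108 + 4*216) + 224) = 148*((6 - 108 + 864) + 224) = 148*(762 + 224) = 148*986 = 145928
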